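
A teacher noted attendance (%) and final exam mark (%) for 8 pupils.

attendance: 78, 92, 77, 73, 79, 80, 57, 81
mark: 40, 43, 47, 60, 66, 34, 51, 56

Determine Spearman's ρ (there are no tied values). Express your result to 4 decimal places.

-0.2619

Rank attendance: 4, 8, 3, 2, 5, 6, 1, 7
Rank mark: 2, 3, 4, 7, 8, 1, 5, 6
d = rank(attendance) − rank(mark): 2, 5, -1, -5, -3, 5, -4, 1; Σd² = 106
ρ = 1 − 6Σd² / [n(n²−1)] = 1 − 6×106 / (8×63) = 1 − 636/504 ≈ -0.2619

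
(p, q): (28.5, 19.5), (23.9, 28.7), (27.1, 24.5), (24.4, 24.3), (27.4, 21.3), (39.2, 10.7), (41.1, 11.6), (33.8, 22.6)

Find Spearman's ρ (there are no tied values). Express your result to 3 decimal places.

Rank p: 5, 1, 3, 2, 4, 7, 8, 6
Rank q: 3, 8, 7, 6, 4, 1, 2, 5
d = rank(p) − rank(q): 2, -7, -4, -4, 0, 6, 6, 1; Σd² = 158
ρ = 1 − 6Σd² / [n(n²−1)] = 1 − 6×158 / (8×63) = 1 − 948/504 ≈ -0.881

-0.881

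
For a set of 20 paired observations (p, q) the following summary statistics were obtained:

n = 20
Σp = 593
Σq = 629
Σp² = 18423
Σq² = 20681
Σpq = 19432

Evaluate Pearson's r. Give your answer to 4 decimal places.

r = (nΣpq − ΣpΣq) / √[(nΣp² − (Σp)²)(nΣq² − (Σq)²)]
Numerator: 20×19432 − 593×629 = 15643
Denominator: √[(368460 − 351649)(413620 − 395641)] = √[16811 × 17979] = 17385.1940
r = 15643 / 17385.1940 ≈ 0.8998

0.8998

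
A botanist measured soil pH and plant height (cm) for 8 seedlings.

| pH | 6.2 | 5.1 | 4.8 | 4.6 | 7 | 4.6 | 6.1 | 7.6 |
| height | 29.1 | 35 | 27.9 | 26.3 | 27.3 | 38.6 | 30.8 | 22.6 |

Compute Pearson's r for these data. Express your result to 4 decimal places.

-0.5894

n = 8, Σx = 46, Σy = 237.6, Σx² = 273.78, Σy² = 7236.56, Σxy = 1342.12
nΣxy − ΣxΣy = 10736.96 − 10929.6 = -192.64
nΣx² − (Σx)² = 2190.24 − 2116 = 74.24; nΣy² − (Σy)² = 57892.48 − 56453.76 = 1438.72
r = -192.64 / √(74.24 × 1438.72) = -192.64 / 326.8189 ≈ -0.5894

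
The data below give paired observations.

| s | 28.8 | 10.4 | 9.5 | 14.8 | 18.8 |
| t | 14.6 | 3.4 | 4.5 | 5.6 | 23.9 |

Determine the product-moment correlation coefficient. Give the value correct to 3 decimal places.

n = 5, Σs = 82.3, Σt = 52, Σs² = 1600.33, Σt² = 847.54, Σst = 1030.79
nΣst − ΣsΣt = 5153.95 − 4279.6 = 874.35
nΣs² − (Σs)² = 8001.65 − 6773.29 = 1228.36; nΣt² − (Σt)² = 4237.7 − 2704 = 1533.7
r = 874.35 / √(1228.36 × 1533.7) = 874.35 / 1372.5654 ≈ 0.637

0.637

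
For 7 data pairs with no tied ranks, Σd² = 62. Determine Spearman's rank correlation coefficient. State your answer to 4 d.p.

ρ = 1 − 6Σd² / [n(n²−1)] = 1 − 6×62 / (7×48)
  = 1 − 372/336 = 1 − 1.10714 ≈ -0.1071

-0.1071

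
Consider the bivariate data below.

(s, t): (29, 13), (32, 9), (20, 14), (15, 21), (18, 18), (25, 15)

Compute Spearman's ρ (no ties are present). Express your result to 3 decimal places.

Rank s: 5, 6, 3, 1, 2, 4
Rank t: 2, 1, 3, 6, 5, 4
d = rank(s) − rank(t): 3, 5, 0, -5, -3, 0; Σd² = 68
ρ = 1 − 6Σd² / [n(n²−1)] = 1 − 6×68 / (6×35) = 1 − 408/210 ≈ -0.943

-0.943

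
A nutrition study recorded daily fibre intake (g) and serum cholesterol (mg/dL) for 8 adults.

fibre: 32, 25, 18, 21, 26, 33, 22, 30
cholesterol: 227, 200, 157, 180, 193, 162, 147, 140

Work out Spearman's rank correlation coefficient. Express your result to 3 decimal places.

0.214

Rank fibre: 7, 4, 1, 2, 5, 8, 3, 6
Rank cholesterol: 8, 7, 3, 5, 6, 4, 2, 1
d = rank(fibre) − rank(cholesterol): -1, -3, -2, -3, -1, 4, 1, 5; Σd² = 66
ρ = 1 − 6Σd² / [n(n²−1)] = 1 − 6×66 / (8×63) = 1 − 396/504 ≈ 0.214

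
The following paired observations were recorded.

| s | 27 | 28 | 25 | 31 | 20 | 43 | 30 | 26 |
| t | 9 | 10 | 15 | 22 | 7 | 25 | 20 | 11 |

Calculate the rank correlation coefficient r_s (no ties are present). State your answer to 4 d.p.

Rank s: 4, 5, 2, 7, 1, 8, 6, 3
Rank t: 2, 3, 5, 7, 1, 8, 6, 4
d = rank(s) − rank(t): 2, 2, -3, 0, 0, 0, 0, -1; Σd² = 18
ρ = 1 − 6Σd² / [n(n²−1)] = 1 − 6×18 / (8×63) = 1 − 108/504 ≈ 0.7857

0.7857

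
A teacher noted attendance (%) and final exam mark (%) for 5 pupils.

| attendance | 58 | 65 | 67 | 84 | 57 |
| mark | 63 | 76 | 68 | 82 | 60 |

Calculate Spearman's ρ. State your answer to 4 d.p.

0.9000

Rank attendance: 2, 3, 4, 5, 1
Rank mark: 2, 4, 3, 5, 1
d = rank(attendance) − rank(mark): 0, -1, 1, 0, 0; Σd² = 2
ρ = 1 − 6Σd² / [n(n²−1)] = 1 − 6×2 / (5×24) = 1 − 12/120 ≈ 0.9000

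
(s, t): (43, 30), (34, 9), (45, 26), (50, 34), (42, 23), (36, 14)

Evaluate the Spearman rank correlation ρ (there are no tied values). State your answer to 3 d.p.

0.943

Rank s: 4, 1, 5, 6, 3, 2
Rank t: 5, 1, 4, 6, 3, 2
d = rank(s) − rank(t): -1, 0, 1, 0, 0, 0; Σd² = 2
ρ = 1 − 6Σd² / [n(n²−1)] = 1 − 6×2 / (6×35) = 1 − 12/210 ≈ 0.943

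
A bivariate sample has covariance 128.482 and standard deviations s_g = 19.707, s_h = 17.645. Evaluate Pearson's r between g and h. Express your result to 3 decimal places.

0.369

r = Cov(g,h) / (s_g · s_h) = 128.482 / (19.707 × 17.645)
  = 128.482 / 347.7300 ≈ 0.369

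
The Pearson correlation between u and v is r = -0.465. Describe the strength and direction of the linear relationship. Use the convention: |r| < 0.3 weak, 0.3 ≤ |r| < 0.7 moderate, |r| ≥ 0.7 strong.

r = -0.465 < 0 so the relationship is negative.
|r| = 0.465, which falls in the moderate range.

moderate negative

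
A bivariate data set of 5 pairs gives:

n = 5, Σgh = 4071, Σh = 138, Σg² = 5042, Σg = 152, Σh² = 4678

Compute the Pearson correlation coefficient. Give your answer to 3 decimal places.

-0.205

r = (nΣgh − ΣgΣh) / √[(nΣg² − (Σg)²)(nΣh² − (Σh)²)]
Numerator: 5×4071 − 152×138 = -621
Denominator: √[(25210 − 23104)(23390 − 19044)] = √[2106 × 4346] = 3025.3390
r = -621 / 3025.3390 ≈ -0.205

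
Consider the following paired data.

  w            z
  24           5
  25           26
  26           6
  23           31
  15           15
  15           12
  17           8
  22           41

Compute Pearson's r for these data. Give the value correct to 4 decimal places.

0.1820

n = 8, Σw = 167, Σz = 144, Σw² = 3629, Σz² = 3812, Σwz = 3082
nΣwz − ΣwΣz = 24656 − 24048 = 608
nΣw² − (Σw)² = 29032 − 27889 = 1143; nΣz² − (Σz)² = 30496 − 20736 = 9760
r = 608 / √(1143 × 9760) = 608 / 3340.0120 ≈ 0.1820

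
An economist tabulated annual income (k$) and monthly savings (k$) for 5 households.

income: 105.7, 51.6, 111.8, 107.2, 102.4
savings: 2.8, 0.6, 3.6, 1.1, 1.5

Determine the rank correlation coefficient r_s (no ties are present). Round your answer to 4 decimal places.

Rank income: 3, 1, 5, 4, 2
Rank savings: 4, 1, 5, 2, 3
d = rank(income) − rank(savings): -1, 0, 0, 2, -1; Σd² = 6
ρ = 1 − 6Σd² / [n(n²−1)] = 1 − 6×6 / (5×24) = 1 − 36/120 ≈ 0.7000

0.7000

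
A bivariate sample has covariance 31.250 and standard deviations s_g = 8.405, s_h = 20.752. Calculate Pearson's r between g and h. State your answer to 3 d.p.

r = Cov(g,h) / (s_g · s_h) = 31.250 / (8.405 × 20.752)
  = 31.250 / 174.4206 ≈ 0.179

0.179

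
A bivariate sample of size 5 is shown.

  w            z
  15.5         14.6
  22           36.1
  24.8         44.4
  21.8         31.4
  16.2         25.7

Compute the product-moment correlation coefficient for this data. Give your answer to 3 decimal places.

0.939

n = 5, Σw = 100.3, Σz = 152.2, Σw² = 2076.97, Σz² = 5134.18, Σwz = 3222.48
nΣwz − ΣwΣz = 16112.4 − 15265.66 = 846.74
nΣw² − (Σw)² = 10384.85 − 10060.09 = 324.76; nΣz² − (Σz)² = 25670.9 − 23164.84 = 2506.06
r = 846.74 / √(324.76 × 2506.06) = 846.74 / 902.1464 ≈ 0.939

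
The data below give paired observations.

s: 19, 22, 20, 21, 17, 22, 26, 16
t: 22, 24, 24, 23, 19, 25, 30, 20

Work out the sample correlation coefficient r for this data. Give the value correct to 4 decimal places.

0.9621

n = 8, Σs = 163, Σt = 187, Σs² = 3391, Σt² = 4451, Σst = 3882
nΣst − ΣsΣt = 31056 − 30481 = 575
nΣs² − (Σs)² = 27128 − 26569 = 559; nΣt² − (Σt)² = 35608 − 34969 = 639
r = 575 / √(559 × 639) = 575 / 597.6629 ≈ 0.9621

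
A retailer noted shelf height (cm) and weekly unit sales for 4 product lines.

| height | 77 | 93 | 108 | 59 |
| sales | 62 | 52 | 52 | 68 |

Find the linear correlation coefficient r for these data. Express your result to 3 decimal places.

n = 4, Σx = 337, Σy = 234, Σx² = 29723, Σy² = 13876, Σxy = 19238
nΣxy − ΣxΣy = 76952 − 78858 = -1906
nΣx² − (Σx)² = 118892 − 113569 = 5323; nΣy² − (Σy)² = 55504 − 54756 = 748
r = -1906 / √(5323 × 748) = -1906 / 1995.3957 ≈ -0.955

-0.955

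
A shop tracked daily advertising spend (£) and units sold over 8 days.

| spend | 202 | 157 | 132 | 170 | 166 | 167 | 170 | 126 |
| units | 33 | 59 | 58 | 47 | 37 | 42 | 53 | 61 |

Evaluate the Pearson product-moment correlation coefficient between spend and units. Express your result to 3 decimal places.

n = 8, Σx = 1290, Σy = 390, Σx² = 211998, Σy² = 19806, Σxy = 61427
nΣxy − ΣxΣy = 491416 − 503100 = -11684
nΣx² − (Σx)² = 1695984 − 1664100 = 31884; nΣy² − (Σy)² = 158448 − 152100 = 6348
r = -11684 / √(31884 × 6348) = -11684 / 14226.7225 ≈ -0.821

-0.821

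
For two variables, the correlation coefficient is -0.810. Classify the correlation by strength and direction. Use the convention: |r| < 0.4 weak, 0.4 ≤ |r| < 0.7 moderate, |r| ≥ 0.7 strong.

strong negative

r = -0.810 < 0 so the relationship is negative.
|r| = 0.810, which falls in the strong range.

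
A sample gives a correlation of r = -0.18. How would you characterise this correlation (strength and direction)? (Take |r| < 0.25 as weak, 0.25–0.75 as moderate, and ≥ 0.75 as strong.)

weak negative

r = -0.18 < 0 so the relationship is negative.
|r| = 0.18, which falls in the weak range.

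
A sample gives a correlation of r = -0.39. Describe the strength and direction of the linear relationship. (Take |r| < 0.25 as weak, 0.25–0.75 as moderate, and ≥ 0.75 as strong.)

r = -0.39 < 0 so the relationship is negative.
|r| = 0.39, which falls in the moderate range.

moderate negative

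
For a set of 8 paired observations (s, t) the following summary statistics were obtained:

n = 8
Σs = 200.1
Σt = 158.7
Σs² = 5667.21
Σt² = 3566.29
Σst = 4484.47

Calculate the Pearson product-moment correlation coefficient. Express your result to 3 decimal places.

r = (nΣst − ΣsΣt) / √[(nΣs² − (Σs)²)(nΣt² − (Σt)²)]
Numerator: 8×4484.47 − 200.1×158.7 = 4119.89
Denominator: √[(45337.68 − 40040.01)(28530.32 − 25185.69)] = √[5297.67 × 3344.63] = 4209.3641
r = 4119.89 / 4209.3641 ≈ 0.979

0.979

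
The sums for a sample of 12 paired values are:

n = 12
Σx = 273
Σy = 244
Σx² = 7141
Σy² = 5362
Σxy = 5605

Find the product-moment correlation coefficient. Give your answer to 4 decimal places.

0.0885

r = (nΣxy − ΣxΣy) / √[(nΣx² − (Σx)²)(nΣy² − (Σy)²)]
Numerator: 12×5605 − 273×244 = 648
Denominator: √[(85692 − 74529)(64344 − 59536)] = √[11163 × 4808] = 7326.0975
r = 648 / 7326.0975 ≈ 0.0885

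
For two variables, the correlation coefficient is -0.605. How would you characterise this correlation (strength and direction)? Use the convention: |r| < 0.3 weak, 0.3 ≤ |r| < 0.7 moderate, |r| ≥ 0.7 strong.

moderate negative

r = -0.605 < 0 so the relationship is negative.
|r| = 0.605, which falls in the moderate range.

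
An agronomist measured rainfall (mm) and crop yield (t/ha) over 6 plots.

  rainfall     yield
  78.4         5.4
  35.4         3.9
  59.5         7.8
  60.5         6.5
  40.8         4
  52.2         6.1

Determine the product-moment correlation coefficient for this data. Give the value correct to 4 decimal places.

0.5572

n = 6, Σx = 326.8, Σy = 33.7, Σx² = 18989.7, Σy² = 200.67, Σxy = 1900.39
nΣxy − ΣxΣy = 11402.34 − 11013.16 = 389.18
nΣx² − (Σx)² = 113938.2 − 106798.24 = 7139.96; nΣy² − (Σy)² = 1204.02 − 1135.69 = 68.33
r = 389.18 / √(7139.96 × 68.33) = 389.18 / 698.4794 ≈ 0.5572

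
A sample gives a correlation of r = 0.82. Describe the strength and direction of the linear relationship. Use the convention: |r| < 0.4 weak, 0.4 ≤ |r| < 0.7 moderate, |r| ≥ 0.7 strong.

r = 0.82 > 0 so the relationship is positive.
|r| = 0.82, which falls in the strong range.

strong positive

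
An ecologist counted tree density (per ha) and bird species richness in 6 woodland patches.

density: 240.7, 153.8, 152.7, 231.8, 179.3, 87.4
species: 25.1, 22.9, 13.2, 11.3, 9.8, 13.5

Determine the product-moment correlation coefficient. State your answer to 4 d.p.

0.2412

n = 6, Σx = 1045.7, Σy = 95.8, Σx² = 198426.71, Σy² = 1734.64, Σxy = 17135.61
nΣxy − ΣxΣy = 102813.66 − 100178.06 = 2635.6
nΣx² − (Σx)² = 1190560.26 − 1093488.49 = 97071.77; nΣy² − (Σy)² = 10407.84 − 9177.64 = 1230.2
r = 2635.6 / √(97071.77 × 1230.2) = 2635.6 / 10927.8402 ≈ 0.2412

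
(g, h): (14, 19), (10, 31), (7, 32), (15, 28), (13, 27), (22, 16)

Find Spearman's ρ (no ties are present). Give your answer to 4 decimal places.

-0.8286

Rank g: 4, 2, 1, 5, 3, 6
Rank h: 2, 5, 6, 4, 3, 1
d = rank(g) − rank(h): 2, -3, -5, 1, 0, 5; Σd² = 64
ρ = 1 − 6Σd² / [n(n²−1)] = 1 − 6×64 / (6×35) = 1 − 384/210 ≈ -0.8286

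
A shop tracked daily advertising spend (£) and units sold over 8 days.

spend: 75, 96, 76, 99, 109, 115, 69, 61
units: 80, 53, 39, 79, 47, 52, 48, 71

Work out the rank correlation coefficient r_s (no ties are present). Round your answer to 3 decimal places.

-0.214

Rank spend: 3, 5, 4, 6, 7, 8, 2, 1
Rank units: 8, 5, 1, 7, 2, 4, 3, 6
d = rank(spend) − rank(units): -5, 0, 3, -1, 5, 4, -1, -5; Σd² = 102
ρ = 1 − 6Σd² / [n(n²−1)] = 1 − 6×102 / (8×63) = 1 − 612/504 ≈ -0.214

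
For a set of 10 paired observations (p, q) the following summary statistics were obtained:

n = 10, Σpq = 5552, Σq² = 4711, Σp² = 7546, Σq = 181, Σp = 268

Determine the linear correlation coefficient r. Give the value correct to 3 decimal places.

r = (nΣpq − ΣpΣq) / √[(nΣp² − (Σp)²)(nΣq² − (Σq)²)]
Numerator: 10×5552 − 268×181 = 7012
Denominator: √[(75460 − 71824)(47110 − 32761)] = √[3636 × 14349] = 7223.0855
r = 7012 / 7223.0855 ≈ 0.971

0.971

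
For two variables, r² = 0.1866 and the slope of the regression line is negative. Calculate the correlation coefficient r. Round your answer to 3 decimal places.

|r| = √0.1866 = 0.432
The association is negative, so r = −0.432.

-0.432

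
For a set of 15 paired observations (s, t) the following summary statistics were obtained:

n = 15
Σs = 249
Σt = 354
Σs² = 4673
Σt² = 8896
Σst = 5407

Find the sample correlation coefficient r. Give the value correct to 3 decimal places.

r = (nΣst − ΣsΣt) / √[(nΣs² − (Σs)²)(nΣt² − (Σt)²)]
Numerator: 15×5407 − 249×354 = -7041
Denominator: √[(70095 − 62001)(133440 − 125316)] = √[8094 × 8124] = 8108.9861
r = -7041 / 8108.9861 ≈ -0.868

-0.868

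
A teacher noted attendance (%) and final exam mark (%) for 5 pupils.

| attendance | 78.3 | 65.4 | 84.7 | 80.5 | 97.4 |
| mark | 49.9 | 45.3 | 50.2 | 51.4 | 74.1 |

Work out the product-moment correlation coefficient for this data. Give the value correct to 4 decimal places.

n = 5, Σx = 406.3, Σy = 270.9, Σx² = 33549.15, Σy² = 15194.91, Σxy = 22476.77
nΣxy − ΣxΣy = 112383.85 − 110066.67 = 2317.18
nΣx² − (Σx)² = 167745.75 − 165079.69 = 2666.06; nΣy² − (Σy)² = 75974.55 − 73386.81 = 2587.74
r = 2317.18 / √(2666.06 × 2587.74) = 2317.18 / 2626.6081 ≈ 0.8822

0.8822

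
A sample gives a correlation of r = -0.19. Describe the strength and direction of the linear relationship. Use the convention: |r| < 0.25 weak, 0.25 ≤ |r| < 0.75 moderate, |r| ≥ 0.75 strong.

r = -0.19 < 0 so the relationship is negative.
|r| = 0.19, which falls in the weak range.

weak negative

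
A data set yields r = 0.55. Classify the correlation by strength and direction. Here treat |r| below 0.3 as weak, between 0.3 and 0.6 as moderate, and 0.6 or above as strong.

r = 0.55 > 0 so the relationship is positive.
|r| = 0.55, which falls in the moderate range.

moderate positive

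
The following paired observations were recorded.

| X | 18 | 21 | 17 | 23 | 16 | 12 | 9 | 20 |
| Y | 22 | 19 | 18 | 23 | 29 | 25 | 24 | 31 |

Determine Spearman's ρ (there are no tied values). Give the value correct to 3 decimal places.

-0.262

Rank X: 5, 7, 4, 8, 3, 2, 1, 6
Rank Y: 3, 2, 1, 4, 7, 6, 5, 8
d = rank(X) − rank(Y): 2, 5, 3, 4, -4, -4, -4, -2; Σd² = 106
ρ = 1 − 6Σd² / [n(n²−1)] = 1 − 6×106 / (8×63) = 1 − 636/504 ≈ -0.262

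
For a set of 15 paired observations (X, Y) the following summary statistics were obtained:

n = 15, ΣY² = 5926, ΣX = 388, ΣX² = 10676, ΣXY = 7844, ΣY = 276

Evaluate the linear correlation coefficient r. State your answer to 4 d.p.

0.9571

r = (nΣXY − ΣXΣY) / √[(nΣX² − (ΣX)²)(nΣY² − (ΣY)²)]
Numerator: 15×7844 − 388×276 = 10572
Denominator: √[(160140 − 150544)(88890 − 76176)] = √[9596 × 12714] = 11045.5214
r = 10572 / 11045.5214 ≈ 0.9571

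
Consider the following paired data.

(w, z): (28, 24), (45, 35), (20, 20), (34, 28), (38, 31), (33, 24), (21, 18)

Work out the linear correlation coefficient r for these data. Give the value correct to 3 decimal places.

n = 7, Σw = 219, Σz = 180, Σw² = 7339, Σz² = 4846, Σwz = 5947
nΣwz − ΣwΣz = 41629 − 39420 = 2209
nΣw² − (Σw)² = 51373 − 47961 = 3412; nΣz² − (Σz)² = 33922 − 32400 = 1522
r = 2209 / √(3412 × 1522) = 2209 / 2278.8295 ≈ 0.969

0.969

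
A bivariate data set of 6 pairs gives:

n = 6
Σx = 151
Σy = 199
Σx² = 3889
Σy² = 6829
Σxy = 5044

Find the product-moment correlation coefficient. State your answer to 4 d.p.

0.2513

r = (nΣxy − ΣxΣy) / √[(nΣx² − (Σx)²)(nΣy² − (Σy)²)]
Numerator: 6×5044 − 151×199 = 215
Denominator: √[(23334 − 22801)(40974 − 39601)] = √[533 × 1373] = 855.4584
r = 215 / 855.4584 ≈ 0.2513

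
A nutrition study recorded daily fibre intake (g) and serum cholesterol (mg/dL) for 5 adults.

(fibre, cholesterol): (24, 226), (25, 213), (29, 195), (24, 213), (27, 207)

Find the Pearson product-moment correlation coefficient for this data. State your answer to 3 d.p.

n = 5, Σx = 129, Σy = 1054, Σx² = 3347, Σy² = 222688, Σxy = 27105
nΣxy − ΣxΣy = 135525 − 135966 = -441
nΣx² − (Σx)² = 16735 − 16641 = 94; nΣy² − (Σy)² = 1113440 − 1110916 = 2524
r = -441 / √(94 × 2524) = -441 / 487.0893 ≈ -0.905

-0.905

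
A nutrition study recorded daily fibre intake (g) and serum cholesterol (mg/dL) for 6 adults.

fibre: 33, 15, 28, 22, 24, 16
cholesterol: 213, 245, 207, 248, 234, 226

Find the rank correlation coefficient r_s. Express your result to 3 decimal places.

Rank fibre: 6, 1, 5, 3, 4, 2
Rank cholesterol: 2, 5, 1, 6, 4, 3
d = rank(fibre) − rank(cholesterol): 4, -4, 4, -3, 0, -1; Σd² = 58
ρ = 1 − 6Σd² / [n(n²−1)] = 1 − 6×58 / (6×35) = 1 − 348/210 ≈ -0.657

-0.657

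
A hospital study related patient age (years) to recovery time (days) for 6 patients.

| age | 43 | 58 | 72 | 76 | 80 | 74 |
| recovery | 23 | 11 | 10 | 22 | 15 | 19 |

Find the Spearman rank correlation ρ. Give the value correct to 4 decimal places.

Rank age: 1, 2, 3, 5, 6, 4
Rank recovery: 6, 2, 1, 5, 3, 4
d = rank(age) − rank(recovery): -5, 0, 2, 0, 3, 0; Σd² = 38
ρ = 1 − 6Σd² / [n(n²−1)] = 1 − 6×38 / (6×35) = 1 − 228/210 ≈ -0.0857

-0.0857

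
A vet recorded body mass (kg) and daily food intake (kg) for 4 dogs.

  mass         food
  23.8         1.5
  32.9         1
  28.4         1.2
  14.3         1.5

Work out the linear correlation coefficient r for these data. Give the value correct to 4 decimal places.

n = 4, Σx = 99.4, Σy = 5.2, Σx² = 2659.9, Σy² = 6.94, Σxy = 124.13
nΣxy − ΣxΣy = 496.52 − 516.88 = -20.36
nΣx² − (Σx)² = 10639.6 − 9880.36 = 759.24; nΣy² − (Σy)² = 27.76 − 27.04 = 0.72
r = -20.36 / √(759.24 × 0.72) = -20.36 / 23.3806 ≈ -0.8708

-0.8708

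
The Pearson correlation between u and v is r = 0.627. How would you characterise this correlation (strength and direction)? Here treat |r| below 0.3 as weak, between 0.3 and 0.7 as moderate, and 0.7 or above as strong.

r = 0.627 > 0 so the relationship is positive.
|r| = 0.627, which falls in the moderate range.

moderate positive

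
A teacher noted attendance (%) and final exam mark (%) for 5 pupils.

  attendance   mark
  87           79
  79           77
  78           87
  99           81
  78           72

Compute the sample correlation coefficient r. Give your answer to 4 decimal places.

0.1691

n = 5, Σx = 421, Σy = 396, Σx² = 35779, Σy² = 31484, Σxy = 33377
nΣxy − ΣxΣy = 166885 − 166716 = 169
nΣx² − (Σx)² = 178895 − 177241 = 1654; nΣy² − (Σy)² = 157420 − 156816 = 604
r = 169 / √(1654 × 604) = 169 / 999.5079 ≈ 0.1691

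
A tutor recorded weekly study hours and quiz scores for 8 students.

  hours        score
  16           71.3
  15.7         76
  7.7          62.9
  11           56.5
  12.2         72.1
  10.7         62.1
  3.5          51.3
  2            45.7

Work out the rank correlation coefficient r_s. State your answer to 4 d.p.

Rank hours: 8, 7, 3, 5, 6, 4, 2, 1
Rank score: 6, 8, 5, 3, 7, 4, 2, 1
d = rank(hours) − rank(score): 2, -1, -2, 2, -1, 0, 0, 0; Σd² = 14
ρ = 1 − 6Σd² / [n(n²−1)] = 1 − 6×14 / (8×63) = 1 − 84/504 ≈ 0.8333

0.8333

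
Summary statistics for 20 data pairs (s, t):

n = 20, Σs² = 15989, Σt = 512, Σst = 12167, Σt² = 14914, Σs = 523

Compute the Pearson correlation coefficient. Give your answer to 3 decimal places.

r = (nΣst − ΣsΣt) / √[(nΣs² − (Σs)²)(nΣt² − (Σt)²)]
Numerator: 20×12167 − 523×512 = -24436
Denominator: √[(319780 − 273529)(298280 − 262144)] = √[46251 × 36136] = 40881.8558
r = -24436 / 40881.8558 ≈ -0.598

-0.598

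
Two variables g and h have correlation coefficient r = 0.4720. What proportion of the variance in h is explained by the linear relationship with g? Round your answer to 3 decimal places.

0.223

r² = (0.4720)² = 0.223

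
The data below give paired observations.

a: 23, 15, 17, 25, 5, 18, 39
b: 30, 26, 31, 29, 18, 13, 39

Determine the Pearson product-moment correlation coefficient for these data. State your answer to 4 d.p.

0.7427

n = 7, Σa = 142, Σb = 186, Σa² = 3538, Σb² = 5392, Σab = 4177
nΣab − ΣaΣb = 29239 − 26412 = 2827
nΣa² − (Σa)² = 24766 − 20164 = 4602; nΣb² − (Σb)² = 37744 − 34596 = 3148
r = 2827 / √(4602 × 3148) = 2827 / 3806.1918 ≈ 0.7427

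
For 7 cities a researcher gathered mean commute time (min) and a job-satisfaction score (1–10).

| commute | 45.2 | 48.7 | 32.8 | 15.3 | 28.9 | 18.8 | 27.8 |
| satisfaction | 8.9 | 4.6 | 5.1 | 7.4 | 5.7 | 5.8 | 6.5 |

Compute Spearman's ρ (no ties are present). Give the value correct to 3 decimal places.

-0.429

Rank commute: 6, 7, 5, 1, 4, 2, 3
Rank satisfaction: 7, 1, 2, 6, 3, 4, 5
d = rank(commute) − rank(satisfaction): -1, 6, 3, -5, 1, -2, -2; Σd² = 80
ρ = 1 − 6Σd² / [n(n²−1)] = 1 − 6×80 / (7×48) = 1 − 480/336 ≈ -0.429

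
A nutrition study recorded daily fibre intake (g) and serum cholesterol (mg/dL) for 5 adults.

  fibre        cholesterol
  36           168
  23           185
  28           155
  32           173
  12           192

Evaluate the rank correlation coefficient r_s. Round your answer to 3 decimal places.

Rank fibre: 5, 2, 3, 4, 1
Rank cholesterol: 2, 4, 1, 3, 5
d = rank(fibre) − rank(cholesterol): 3, -2, 2, 1, -4; Σd² = 34
ρ = 1 − 6Σd² / [n(n²−1)] = 1 − 6×34 / (5×24) = 1 − 204/120 ≈ -0.700

-0.700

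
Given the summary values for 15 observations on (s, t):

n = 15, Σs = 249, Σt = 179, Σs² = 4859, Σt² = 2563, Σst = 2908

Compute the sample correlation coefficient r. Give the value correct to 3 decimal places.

-0.114

r = (nΣst − ΣsΣt) / √[(nΣs² − (Σs)²)(nΣt² − (Σt)²)]
Numerator: 15×2908 − 249×179 = -951
Denominator: √[(72885 − 62001)(38445 − 32041)] = √[10884 × 6404] = 8348.7206
r = -951 / 8348.7206 ≈ -0.114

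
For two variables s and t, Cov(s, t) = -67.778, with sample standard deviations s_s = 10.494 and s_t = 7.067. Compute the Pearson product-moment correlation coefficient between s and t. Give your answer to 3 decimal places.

r = Cov(s,t) / (s_s · s_t) = -67.778 / (10.494 × 7.067)
  = -67.778 / 74.1611 ≈ -0.914

-0.914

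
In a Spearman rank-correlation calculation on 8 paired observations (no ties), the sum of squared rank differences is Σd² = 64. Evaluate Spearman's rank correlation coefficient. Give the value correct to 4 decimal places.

0.2381

ρ = 1 − 6Σd² / [n(n²−1)] = 1 − 6×64 / (8×63)
  = 1 − 384/504 = 1 − 0.76190 ≈ 0.2381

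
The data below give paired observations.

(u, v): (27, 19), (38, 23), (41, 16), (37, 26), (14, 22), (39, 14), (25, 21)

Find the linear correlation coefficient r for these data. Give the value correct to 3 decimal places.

-0.275

n = 7, Σu = 221, Σv = 141, Σu² = 7565, Σv² = 2943, Σuv = 4384
nΣuv − ΣuΣv = 30688 − 31161 = -473
nΣu² − (Σu)² = 52955 − 48841 = 4114; nΣv² − (Σv)² = 20601 − 19881 = 720
r = -473 / √(4114 × 720) = -473 / 1721.0694 ≈ -0.275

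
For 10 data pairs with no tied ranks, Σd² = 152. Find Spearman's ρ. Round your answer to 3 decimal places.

ρ = 1 − 6Σd² / [n(n²−1)] = 1 − 6×152 / (10×99)
  = 1 − 912/990 = 1 − 0.9212 ≈ 0.079

0.079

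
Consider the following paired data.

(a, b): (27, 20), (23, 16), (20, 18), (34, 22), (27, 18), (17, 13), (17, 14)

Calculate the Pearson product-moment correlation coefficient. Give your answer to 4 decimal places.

0.9124

n = 7, Σa = 165, Σb = 121, Σa² = 4121, Σb² = 2153, Σab = 2961
nΣab − ΣaΣb = 20727 − 19965 = 762
nΣa² − (Σa)² = 28847 − 27225 = 1622; nΣb² − (Σb)² = 15071 − 14641 = 430
r = 762 / √(1622 × 430) = 762 / 835.1407 ≈ 0.9124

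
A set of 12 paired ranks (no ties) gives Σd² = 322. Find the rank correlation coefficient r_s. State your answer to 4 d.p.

-0.1259

ρ = 1 − 6Σd² / [n(n²−1)] = 1 − 6×322 / (12×143)
  = 1 − 1932/1716 = 1 − 1.12587 ≈ -0.1259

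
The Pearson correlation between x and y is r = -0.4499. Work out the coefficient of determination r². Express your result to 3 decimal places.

0.202

r² = (-0.4499)² = 0.202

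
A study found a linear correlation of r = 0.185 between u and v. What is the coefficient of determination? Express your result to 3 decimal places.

0.034

r² = (0.185)² = 0.034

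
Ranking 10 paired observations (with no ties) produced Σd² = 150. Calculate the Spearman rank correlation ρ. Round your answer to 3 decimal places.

0.091

ρ = 1 − 6Σd² / [n(n²−1)] = 1 − 6×150 / (10×99)
  = 1 − 900/990 = 1 − 0.9091 ≈ 0.091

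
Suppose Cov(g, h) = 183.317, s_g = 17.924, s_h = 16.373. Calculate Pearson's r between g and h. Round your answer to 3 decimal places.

r = Cov(g,h) / (s_g · s_h) = 183.317 / (17.924 × 16.373)
  = 183.317 / 293.4697 ≈ 0.625

0.625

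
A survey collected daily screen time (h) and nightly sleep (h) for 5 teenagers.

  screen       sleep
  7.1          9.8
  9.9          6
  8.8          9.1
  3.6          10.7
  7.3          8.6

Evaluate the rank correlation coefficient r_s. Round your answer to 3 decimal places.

-0.900

Rank screen: 2, 5, 4, 1, 3
Rank sleep: 4, 1, 3, 5, 2
d = rank(screen) − rank(sleep): -2, 4, 1, -4, 1; Σd² = 38
ρ = 1 − 6Σd² / [n(n²−1)] = 1 − 6×38 / (5×24) = 1 − 228/120 ≈ -0.900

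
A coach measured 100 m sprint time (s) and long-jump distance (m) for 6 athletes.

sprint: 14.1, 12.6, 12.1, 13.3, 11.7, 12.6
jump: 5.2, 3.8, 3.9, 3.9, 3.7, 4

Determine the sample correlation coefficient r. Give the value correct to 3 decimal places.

0.829

n = 6, Σx = 76.4, Σy = 24.5, Σx² = 976.52, Σy² = 101.59, Σxy = 313.95
nΣxy − ΣxΣy = 1883.7 − 1871.8 = 11.9
nΣx² − (Σx)² = 5859.12 − 5836.96 = 22.16; nΣy² − (Σy)² = 609.54 − 600.25 = 9.29
r = 11.9 / √(22.16 × 9.29) = 11.9 / 14.3480 ≈ 0.829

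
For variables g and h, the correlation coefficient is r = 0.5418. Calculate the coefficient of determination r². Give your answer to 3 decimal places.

r² = (0.5418)² = 0.294

0.294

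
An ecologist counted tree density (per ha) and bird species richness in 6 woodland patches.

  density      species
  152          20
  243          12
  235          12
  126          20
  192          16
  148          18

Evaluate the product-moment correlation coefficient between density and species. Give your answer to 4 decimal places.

n = 6, Σx = 1096, Σy = 98, Σx² = 212022, Σy² = 1668, Σxy = 17032
nΣxy − ΣxΣy = 102192 − 107408 = -5216
nΣx² − (Σx)² = 1272132 − 1201216 = 70916; nΣy² − (Σy)² = 10008 − 9604 = 404
r = -5216 / √(70916 × 404) = -5216 / 5352.5755 ≈ -0.9745

-0.9745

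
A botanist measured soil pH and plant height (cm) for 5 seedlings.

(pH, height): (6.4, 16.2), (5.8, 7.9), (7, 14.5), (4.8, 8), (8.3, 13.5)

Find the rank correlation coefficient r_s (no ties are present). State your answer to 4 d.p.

0.5000

Rank pH: 3, 2, 4, 1, 5
Rank height: 5, 1, 4, 2, 3
d = rank(pH) − rank(height): -2, 1, 0, -1, 2; Σd² = 10
ρ = 1 − 6Σd² / [n(n²−1)] = 1 − 6×10 / (5×24) = 1 − 60/120 ≈ 0.5000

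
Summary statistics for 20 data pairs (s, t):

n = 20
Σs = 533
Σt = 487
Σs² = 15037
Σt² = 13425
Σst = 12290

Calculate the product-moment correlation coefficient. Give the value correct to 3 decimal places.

-0.603

r = (nΣst − ΣsΣt) / √[(nΣs² − (Σs)²)(nΣt² − (Σt)²)]
Numerator: 20×12290 − 533×487 = -13771
Denominator: √[(300740 − 284089)(268500 − 237169)] = √[16651 × 31331] = 22840.5885
r = -13771 / 22840.5885 ≈ -0.603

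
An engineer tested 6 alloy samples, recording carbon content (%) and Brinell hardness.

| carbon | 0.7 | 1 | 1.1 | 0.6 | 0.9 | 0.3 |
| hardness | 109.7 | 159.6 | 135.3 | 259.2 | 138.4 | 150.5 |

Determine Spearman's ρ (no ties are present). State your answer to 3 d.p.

Rank carbon: 3, 5, 6, 2, 4, 1
Rank hardness: 1, 5, 2, 6, 3, 4
d = rank(carbon) − rank(hardness): 2, 0, 4, -4, 1, -3; Σd² = 46
ρ = 1 − 6Σd² / [n(n²−1)] = 1 − 6×46 / (6×35) = 1 − 276/210 ≈ -0.314

-0.314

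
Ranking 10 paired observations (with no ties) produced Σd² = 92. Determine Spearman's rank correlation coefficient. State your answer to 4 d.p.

ρ = 1 − 6Σd² / [n(n²−1)] = 1 − 6×92 / (10×99)
  = 1 − 552/990 = 1 − 0.55758 ≈ 0.4424

0.4424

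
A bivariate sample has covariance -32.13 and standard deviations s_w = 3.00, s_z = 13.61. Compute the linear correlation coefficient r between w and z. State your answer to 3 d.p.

-0.787

r = Cov(w,z) / (s_w · s_z) = -32.13 / (3.00 × 13.61)
  = -32.13 / 40.8300 ≈ -0.787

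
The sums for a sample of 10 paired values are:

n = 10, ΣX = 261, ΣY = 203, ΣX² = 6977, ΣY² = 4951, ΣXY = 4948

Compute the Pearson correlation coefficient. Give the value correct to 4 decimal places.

r = (nΣXY − ΣXΣY) / √[(nΣX² − (ΣX)²)(nΣY² − (ΣY)²)]
Numerator: 10×4948 − 261×203 = -3503
Denominator: √[(69770 − 68121)(49510 − 41209)] = √[1649 × 8301] = 3699.7769
r = -3503 / 3699.7769 ≈ -0.9468

-0.9468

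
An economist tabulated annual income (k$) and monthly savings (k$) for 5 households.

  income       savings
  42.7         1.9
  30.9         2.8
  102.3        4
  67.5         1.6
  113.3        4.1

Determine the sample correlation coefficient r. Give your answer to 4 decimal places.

n = 5, Σx = 356.7, Σy = 14.4, Σx² = 30636.53, Σy² = 46.82, Σxy = 1149.38
nΣxy − ΣxΣy = 5746.9 − 5136.48 = 610.42
nΣx² − (Σx)² = 153182.65 − 127234.89 = 25947.76; nΣy² − (Σy)² = 234.1 − 207.36 = 26.74
r = 610.42 / √(25947.76 × 26.74) = 610.42 / 832.9724 ≈ 0.7328

0.7328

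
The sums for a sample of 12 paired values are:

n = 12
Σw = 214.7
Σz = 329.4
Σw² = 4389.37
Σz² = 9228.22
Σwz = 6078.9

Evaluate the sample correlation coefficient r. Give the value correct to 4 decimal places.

r = (nΣwz − ΣwΣz) / √[(nΣw² − (Σw)²)(nΣz² − (Σz)²)]
Numerator: 12×6078.9 − 214.7×329.4 = 2224.62
Denominator: √[(52672.44 − 46096.09)(110738.64 − 108504.36)] = √[6576.35 × 2234.28] = 3833.1980
r = 2224.62 / 3833.1980 ≈ 0.5804

0.5804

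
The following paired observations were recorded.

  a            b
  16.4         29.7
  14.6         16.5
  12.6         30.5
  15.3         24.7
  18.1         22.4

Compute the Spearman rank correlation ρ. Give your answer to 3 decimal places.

Rank a: 4, 2, 1, 3, 5
Rank b: 4, 1, 5, 3, 2
d = rank(a) − rank(b): 0, 1, -4, 0, 3; Σd² = 26
ρ = 1 − 6Σd² / [n(n²−1)] = 1 − 6×26 / (5×24) = 1 − 156/120 ≈ -0.300

-0.300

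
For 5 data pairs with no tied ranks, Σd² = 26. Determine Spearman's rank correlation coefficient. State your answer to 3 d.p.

ρ = 1 − 6Σd² / [n(n²−1)] = 1 − 6×26 / (5×24)
  = 1 − 156/120 = 1 − 1.3000 ≈ -0.300

-0.300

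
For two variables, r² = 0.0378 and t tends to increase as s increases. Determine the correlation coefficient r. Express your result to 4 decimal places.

0.1944

|r| = √0.0378 = 0.1944
The association is positive, so r = 0.1944.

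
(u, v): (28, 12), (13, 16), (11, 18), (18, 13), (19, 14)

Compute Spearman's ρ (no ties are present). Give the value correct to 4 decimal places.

-0.9000

Rank u: 5, 2, 1, 3, 4
Rank v: 1, 4, 5, 2, 3
d = rank(u) − rank(v): 4, -2, -4, 1, 1; Σd² = 38
ρ = 1 − 6Σd² / [n(n²−1)] = 1 − 6×38 / (5×24) = 1 − 228/120 ≈ -0.9000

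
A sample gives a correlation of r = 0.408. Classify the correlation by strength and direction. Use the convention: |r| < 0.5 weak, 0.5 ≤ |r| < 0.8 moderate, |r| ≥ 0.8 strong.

r = 0.408 > 0 so the relationship is positive.
|r| = 0.408, which falls in the weak range.

weak positive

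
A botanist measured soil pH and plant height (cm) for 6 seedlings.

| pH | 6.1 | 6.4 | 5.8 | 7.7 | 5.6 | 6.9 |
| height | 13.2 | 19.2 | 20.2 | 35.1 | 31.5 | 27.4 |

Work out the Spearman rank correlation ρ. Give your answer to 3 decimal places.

0.257

Rank pH: 3, 4, 2, 6, 1, 5
Rank height: 1, 2, 3, 6, 5, 4
d = rank(pH) − rank(height): 2, 2, -1, 0, -4, 1; Σd² = 26
ρ = 1 − 6Σd² / [n(n²−1)] = 1 − 6×26 / (6×35) = 1 − 156/210 ≈ 0.257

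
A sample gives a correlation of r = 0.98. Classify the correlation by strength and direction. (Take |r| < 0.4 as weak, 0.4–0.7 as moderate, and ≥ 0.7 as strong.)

strong positive

r = 0.98 > 0 so the relationship is positive.
|r| = 0.98, which falls in the strong range.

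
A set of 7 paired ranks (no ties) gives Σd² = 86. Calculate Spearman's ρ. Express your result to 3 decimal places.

ρ = 1 − 6Σd² / [n(n²−1)] = 1 − 6×86 / (7×48)
  = 1 − 516/336 = 1 − 1.5357 ≈ -0.536

-0.536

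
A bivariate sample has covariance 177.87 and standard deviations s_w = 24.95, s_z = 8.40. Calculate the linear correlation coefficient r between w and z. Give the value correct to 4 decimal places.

0.8487

r = Cov(w,z) / (s_w · s_z) = 177.87 / (24.95 × 8.40)
  = 177.87 / 209.5800 ≈ 0.8487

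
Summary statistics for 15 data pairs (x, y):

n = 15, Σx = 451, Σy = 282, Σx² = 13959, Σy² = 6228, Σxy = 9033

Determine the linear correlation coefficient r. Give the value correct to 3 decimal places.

r = (nΣxy − ΣxΣy) / √[(nΣx² − (Σx)²)(nΣy² − (Σy)²)]
Numerator: 15×9033 − 451×282 = 8313
Denominator: √[(209385 − 203401)(93420 − 79524)] = √[5984 × 13896] = 9118.8631
r = 8313 / 9118.8631 ≈ 0.912

0.912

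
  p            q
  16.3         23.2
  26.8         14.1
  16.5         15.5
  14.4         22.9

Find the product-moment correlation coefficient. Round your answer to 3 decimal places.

-0.729

n = 4, Σp = 74, Σq = 75.7, Σp² = 1463.54, Σq² = 1501.71, Σpq = 1341.55
nΣpq − ΣpΣq = 5366.2 − 5601.8 = -235.6
nΣp² − (Σp)² = 5854.16 − 5476 = 378.16; nΣq² − (Σq)² = 6006.84 − 5730.49 = 276.35
r = -235.6 / √(378.16 × 276.35) = -235.6 / 323.2716 ≈ -0.729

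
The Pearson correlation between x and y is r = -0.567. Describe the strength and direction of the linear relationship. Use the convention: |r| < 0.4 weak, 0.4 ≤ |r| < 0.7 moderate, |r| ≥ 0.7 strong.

moderate negative

r = -0.567 < 0 so the relationship is negative.
|r| = 0.567, which falls in the moderate range.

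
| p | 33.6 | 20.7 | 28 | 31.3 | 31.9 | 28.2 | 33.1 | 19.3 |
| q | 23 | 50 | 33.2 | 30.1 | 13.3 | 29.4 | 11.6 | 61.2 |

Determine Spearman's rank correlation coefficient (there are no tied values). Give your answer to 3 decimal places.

-0.905

Rank p: 8, 2, 3, 5, 6, 4, 7, 1
Rank q: 3, 7, 6, 5, 2, 4, 1, 8
d = rank(p) − rank(q): 5, -5, -3, 0, 4, 0, 6, -7; Σd² = 160
ρ = 1 − 6Σd² / [n(n²−1)] = 1 − 6×160 / (8×63) = 1 − 960/504 ≈ -0.905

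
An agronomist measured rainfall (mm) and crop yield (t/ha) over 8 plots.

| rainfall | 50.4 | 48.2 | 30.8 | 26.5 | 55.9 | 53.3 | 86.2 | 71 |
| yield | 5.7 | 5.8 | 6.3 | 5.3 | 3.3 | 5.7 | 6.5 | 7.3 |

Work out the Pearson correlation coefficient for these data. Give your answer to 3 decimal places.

n = 8, Σx = 422.3, Σy = 45.9, Σx² = 24951.43, Σy² = 272.83, Σxy = 2468.21
nΣxy − ΣxΣy = 19745.68 − 19383.57 = 362.11
nΣx² − (Σx)² = 199611.44 − 178337.29 = 21274.15; nΣy² − (Σy)² = 2182.64 − 2106.81 = 75.83
r = 362.11 / √(21274.15 × 75.83) = 362.11 / 1270.1255 ≈ 0.285

0.285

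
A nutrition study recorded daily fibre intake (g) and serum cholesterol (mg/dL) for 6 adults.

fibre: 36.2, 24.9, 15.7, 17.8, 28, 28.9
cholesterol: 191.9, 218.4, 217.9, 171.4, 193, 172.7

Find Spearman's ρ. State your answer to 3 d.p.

Rank fibre: 6, 3, 1, 2, 4, 5
Rank cholesterol: 3, 6, 5, 1, 4, 2
d = rank(fibre) − rank(cholesterol): 3, -3, -4, 1, 0, 3; Σd² = 44
ρ = 1 − 6Σd² / [n(n²−1)] = 1 − 6×44 / (6×35) = 1 − 264/210 ≈ -0.257

-0.257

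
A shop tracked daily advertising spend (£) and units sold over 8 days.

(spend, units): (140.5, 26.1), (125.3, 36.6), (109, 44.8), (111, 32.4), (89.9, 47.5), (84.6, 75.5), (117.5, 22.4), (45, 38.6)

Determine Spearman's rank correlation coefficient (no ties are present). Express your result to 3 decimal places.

-0.738

Rank spend: 8, 7, 4, 5, 3, 2, 6, 1
Rank units: 2, 4, 6, 3, 7, 8, 1, 5
d = rank(spend) − rank(units): 6, 3, -2, 2, -4, -6, 5, -4; Σd² = 146
ρ = 1 − 6Σd² / [n(n²−1)] = 1 − 6×146 / (8×63) = 1 − 876/504 ≈ -0.738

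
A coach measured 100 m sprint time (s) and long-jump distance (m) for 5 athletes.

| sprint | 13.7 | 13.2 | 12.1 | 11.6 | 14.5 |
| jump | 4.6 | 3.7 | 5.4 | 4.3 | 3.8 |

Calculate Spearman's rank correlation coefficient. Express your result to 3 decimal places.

-0.300

Rank sprint: 4, 3, 2, 1, 5
Rank jump: 4, 1, 5, 3, 2
d = rank(sprint) − rank(jump): 0, 2, -3, -2, 3; Σd² = 26
ρ = 1 − 6Σd² / [n(n²−1)] = 1 − 6×26 / (5×24) = 1 − 156/120 ≈ -0.300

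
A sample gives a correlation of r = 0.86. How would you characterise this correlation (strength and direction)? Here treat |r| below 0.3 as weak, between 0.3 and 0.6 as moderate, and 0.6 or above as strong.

r = 0.86 > 0 so the relationship is positive.
|r| = 0.86, which falls in the strong range.

strong positive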